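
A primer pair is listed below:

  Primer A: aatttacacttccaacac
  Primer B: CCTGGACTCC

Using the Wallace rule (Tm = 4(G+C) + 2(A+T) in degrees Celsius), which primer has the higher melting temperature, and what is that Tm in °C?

Primer A, 48°C

Primer A: A+T=12, G+C=6 → Tm = 2(12)+4(6) = 48°C
Primer B: A+T=3, G+C=7 → Tm = 2(3)+4(7) = 34°C
48°C vs 34°C → primer A is higher.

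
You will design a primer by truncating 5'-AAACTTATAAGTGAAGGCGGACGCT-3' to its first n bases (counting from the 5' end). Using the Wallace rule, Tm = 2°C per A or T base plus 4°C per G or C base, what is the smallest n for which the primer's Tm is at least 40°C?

First 15 bases: AAACTTATAAGTGAA → Tm = 36°C (< 40°C)
First 16 bases: AAACTTATAAGTGAAG → Tm = 40°C (≥ 40°C)
Each additional base adds 2°C (A/T) or 4°C (G/C), so Tm is non-decreasing in n; n = 16 is the first length to reach 40°C.

n = 16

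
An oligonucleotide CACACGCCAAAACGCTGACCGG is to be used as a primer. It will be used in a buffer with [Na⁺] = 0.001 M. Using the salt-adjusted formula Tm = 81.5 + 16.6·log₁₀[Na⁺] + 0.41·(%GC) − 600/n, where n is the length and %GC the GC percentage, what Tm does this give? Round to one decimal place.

Length n = 22. Base counts: T=1, A=7, G=5, C=9
G+C = 14, so %GC = 14/22 × 100 = 63.636%
Salt term: 16.6 × (-3) = -49.8
GC term: 0.41 × 63.636 = 26.091; length term: −600/22 = −27.273
Tm = 81.5 + (-49.8) + 26.091 − 27.273 = 30.518 → 30.5°C

30.5°C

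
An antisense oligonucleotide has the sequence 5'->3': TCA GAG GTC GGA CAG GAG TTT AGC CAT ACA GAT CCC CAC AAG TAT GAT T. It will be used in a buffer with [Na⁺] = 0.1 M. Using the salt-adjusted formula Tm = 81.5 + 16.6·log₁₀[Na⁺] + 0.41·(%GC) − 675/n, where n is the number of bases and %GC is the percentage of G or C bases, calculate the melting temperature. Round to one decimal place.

70.4°C

Length n = 49. Counting bases: G=12, C=11, T=11, A=15
G+C = 23, so %GC = 23/49 × 100 = 46.939%
Salt term: 16.6 × (-1) = -16.6
GC term: 0.41 × 46.939 = 19.245; length term: −675/49 = −13.776
Tm = 81.5 + (-16.6) + 19.245 − 13.776 = 70.369 → 70.4°C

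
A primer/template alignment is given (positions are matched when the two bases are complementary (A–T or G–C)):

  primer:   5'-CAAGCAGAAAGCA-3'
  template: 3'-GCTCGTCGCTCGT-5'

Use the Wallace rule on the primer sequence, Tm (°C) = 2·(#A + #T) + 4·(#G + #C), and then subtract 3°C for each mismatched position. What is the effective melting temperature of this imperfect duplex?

Primer base counts: A=7, T=0, G=3, C=3 → A+T=7, G+C=6
Perfect-match Tm = 2(7) + 4(6) = 14 + 24 = 38°C
Mismatches (positions where the bases are not complementary): 3 (at positions 2, 8, 9)
Effective Tm = 38 − 3×3 = 38 − 9 = 29°C

29°C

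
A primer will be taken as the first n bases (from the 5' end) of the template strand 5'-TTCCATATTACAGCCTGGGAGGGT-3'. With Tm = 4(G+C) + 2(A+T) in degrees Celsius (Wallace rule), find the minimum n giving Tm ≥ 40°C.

n = 15

First 14 bases: TTCCATATTACAGC → Tm = 38°C (< 40°C)
First 15 bases: TTCCATATTACAGCC → Tm = 42°C (≥ 40°C)
Each additional base adds 2°C (A/T) or 4°C (G/C), so Tm is non-decreasing in n; n = 15 is the first length to reach 40°C.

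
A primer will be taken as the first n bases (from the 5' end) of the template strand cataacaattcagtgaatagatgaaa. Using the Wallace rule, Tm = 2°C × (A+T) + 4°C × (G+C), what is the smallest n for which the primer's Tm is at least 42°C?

n = 16

First 15 bases: CATAACAATTCAGTG → Tm = 40°C (< 42°C)
First 16 bases: CATAACAATTCAGTGA → Tm = 42°C (≥ 42°C)
Each additional base adds 2°C (A/T) or 4°C (G/C), so Tm is non-decreasing in n; n = 16 is the first length to reach 42°C.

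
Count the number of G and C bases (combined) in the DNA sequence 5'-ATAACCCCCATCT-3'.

Base counts: A=4, G=0, C=6, T=3
Total G or C: 0 + 6 = 6

6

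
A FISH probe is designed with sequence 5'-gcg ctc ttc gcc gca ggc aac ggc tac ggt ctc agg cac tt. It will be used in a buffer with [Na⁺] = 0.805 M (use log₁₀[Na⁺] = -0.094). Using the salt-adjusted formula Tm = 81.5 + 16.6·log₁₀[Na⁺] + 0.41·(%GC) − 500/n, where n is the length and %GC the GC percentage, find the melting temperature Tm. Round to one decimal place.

94.7°C

Length n = 41. T=8, G=12, A=6, C=15
G+C = 27, so %GC = 27/41 × 100 = 65.854%
Salt term: 16.6 × (-0.094) = -1.56
GC term: 0.41 × 65.854 = 27; length term: −500/41 = −12.195
Tm = 81.5 + (-1.56) + 27 − 12.195 = 94.745 → 94.7°C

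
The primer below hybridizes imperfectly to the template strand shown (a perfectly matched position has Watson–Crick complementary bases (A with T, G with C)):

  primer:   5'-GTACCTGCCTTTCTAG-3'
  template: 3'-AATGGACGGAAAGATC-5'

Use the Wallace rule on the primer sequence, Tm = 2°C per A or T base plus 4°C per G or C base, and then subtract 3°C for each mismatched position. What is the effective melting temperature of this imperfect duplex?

Primer base counts: A=2, T=6, G=3, C=5 → A+T=8, G+C=8
Perfect-match Tm = 2(8) + 4(8) = 16 + 32 = 48°C
Mismatches (positions where the bases are not complementary): 1 (at position 1)
Effective Tm = 48 − 1×3 = 48 − 3 = 45°C

45°C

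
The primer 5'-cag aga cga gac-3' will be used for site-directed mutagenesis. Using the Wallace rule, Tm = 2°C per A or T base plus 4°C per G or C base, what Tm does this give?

Counting bases: T=0, C=3, A=5, G=4
So N_AT = 5 and N_GC = 7.
Tm = 2×5 + 4×7 = 38°C

38°C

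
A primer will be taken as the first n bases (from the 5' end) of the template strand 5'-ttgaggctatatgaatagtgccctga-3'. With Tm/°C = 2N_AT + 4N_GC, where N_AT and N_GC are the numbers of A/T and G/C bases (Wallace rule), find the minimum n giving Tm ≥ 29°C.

First 10 bases: TTGAGGCTAT → Tm = 28°C (< 29°C)
First 11 bases: TTGAGGCTATA → Tm = 30°C (≥ 29°C)
Each additional base adds 2°C (A/T) or 4°C (G/C), so Tm is non-decreasing in n; n = 11 is the first length to reach 29°C.

n = 11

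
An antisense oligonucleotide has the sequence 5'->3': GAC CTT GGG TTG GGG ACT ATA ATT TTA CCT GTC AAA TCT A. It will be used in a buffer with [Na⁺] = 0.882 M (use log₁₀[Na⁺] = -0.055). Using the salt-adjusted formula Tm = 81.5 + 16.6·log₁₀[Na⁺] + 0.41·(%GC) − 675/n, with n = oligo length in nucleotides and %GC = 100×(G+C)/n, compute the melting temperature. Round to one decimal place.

80.1°C

Length n = 40. Scanning the sequence gives A=10, G=9, T=14, C=7.
G+C = 16, so %GC = 16/40 × 100 = 40%
Salt term: 16.6 × (-0.055) = -0.913
GC term: 0.41 × 40 = 16.4; length term: −675/40 = −16.875
Tm = 81.5 + (-0.913) + 16.4 − 16.875 = 80.112 → 80.1°C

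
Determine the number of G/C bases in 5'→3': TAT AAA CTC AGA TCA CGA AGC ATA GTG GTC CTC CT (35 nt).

15

Scanning the sequence gives A=11, G=6, T=9, C=9.
Total G or C: 6 + 9 = 15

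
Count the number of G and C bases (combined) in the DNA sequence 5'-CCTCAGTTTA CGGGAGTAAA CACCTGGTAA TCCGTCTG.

Counting bases: G=9, A=9, C=10, T=10
Total G or C: 9 + 10 = 19

19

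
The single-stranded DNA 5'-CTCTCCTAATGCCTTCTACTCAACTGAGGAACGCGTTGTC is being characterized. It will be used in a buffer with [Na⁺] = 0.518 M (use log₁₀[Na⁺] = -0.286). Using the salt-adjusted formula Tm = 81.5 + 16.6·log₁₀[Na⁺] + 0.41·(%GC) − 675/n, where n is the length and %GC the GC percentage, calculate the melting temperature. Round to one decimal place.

80.4°C

Length n = 40. C=13, T=12, A=8, G=7
G+C = 20, so %GC = 20/40 × 100 = 50%
Salt term: 16.6 × (-0.286) = -4.748
GC term: 0.41 × 50 = 20.5; length term: −675/40 = −16.875
Tm = 81.5 + (-4.748) + 20.5 − 16.875 = 80.377 → 80.4°C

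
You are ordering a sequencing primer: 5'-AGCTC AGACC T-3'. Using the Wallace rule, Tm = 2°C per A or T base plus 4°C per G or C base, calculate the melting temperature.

34°C

Base counts: A=3, G=2, C=4, T=2
A+T = 5, G+C = 6
Tm = 2×5 + 4×6 = 34°C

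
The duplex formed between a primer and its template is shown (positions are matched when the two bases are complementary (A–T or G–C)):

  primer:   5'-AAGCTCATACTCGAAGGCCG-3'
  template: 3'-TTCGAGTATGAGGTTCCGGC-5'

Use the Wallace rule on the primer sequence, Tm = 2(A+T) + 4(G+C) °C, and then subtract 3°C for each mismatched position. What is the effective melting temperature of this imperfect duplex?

Primer base counts: A=6, T=3, G=5, C=6 → A+T=9, G+C=11
Perfect-match Tm = 2(9) + 4(11) = 18 + 44 = 62°C
Mismatches (positions where the bases are not complementary): 1 (at position 13)
Effective Tm = 62 − 1×3 = 62 − 3 = 59°C

59°C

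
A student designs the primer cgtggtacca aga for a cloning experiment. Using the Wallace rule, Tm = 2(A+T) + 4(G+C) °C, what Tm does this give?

Counting bases: C=3, G=4, A=4, T=2
So N_AT = 6 and N_GC = 7.
Tm = 4·7 + 2·6 = 28 + 12 = 40°C

40°C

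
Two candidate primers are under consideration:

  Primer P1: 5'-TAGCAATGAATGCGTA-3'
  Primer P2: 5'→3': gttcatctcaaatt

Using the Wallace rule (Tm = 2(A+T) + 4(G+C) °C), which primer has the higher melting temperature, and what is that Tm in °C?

Primer P1, 44°C

Primer P1: A+T=10, G+C=6 → Tm = 2(10)+4(6) = 44°C
Primer P2: A+T=10, G+C=4 → Tm = 2(10)+4(4) = 36°C
44°C vs 36°C → primer P1 is higher.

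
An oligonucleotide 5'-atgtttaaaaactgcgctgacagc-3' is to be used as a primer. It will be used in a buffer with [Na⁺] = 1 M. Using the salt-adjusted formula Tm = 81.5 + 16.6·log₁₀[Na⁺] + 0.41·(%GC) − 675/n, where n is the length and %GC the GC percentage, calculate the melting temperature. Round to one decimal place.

Length n = 24. Counting bases: T=6, A=8, C=5, G=5
G+C = 10, so %GC = 10/24 × 100 = 41.667%
Salt term: 16.6 × (0) = 0
GC term: 0.41 × 41.667 = 17.083; length term: −675/24 = −28.125
Tm = 81.5 + (0) + 17.083 − 28.125 = 70.458 → 70.5°C

70.5°C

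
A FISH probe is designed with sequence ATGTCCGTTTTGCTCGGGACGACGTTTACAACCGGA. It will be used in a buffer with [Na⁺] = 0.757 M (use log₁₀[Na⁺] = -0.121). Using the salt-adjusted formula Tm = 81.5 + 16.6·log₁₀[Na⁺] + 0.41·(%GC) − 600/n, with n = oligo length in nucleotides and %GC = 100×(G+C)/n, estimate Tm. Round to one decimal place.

84.5°C

Length n = 36. Counting bases: T=10, C=9, A=7, G=10
G+C = 19, so %GC = 19/36 × 100 = 52.778%
Salt term: 16.6 × (-0.121) = -2.009
GC term: 0.41 × 52.778 = 21.639; length term: −600/36 = −16.667
Tm = 81.5 + (-2.009) + 21.639 − 16.667 = 84.463 → 84.5°C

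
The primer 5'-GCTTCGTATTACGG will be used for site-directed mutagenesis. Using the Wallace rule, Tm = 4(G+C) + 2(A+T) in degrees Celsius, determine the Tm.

Base counts: T=5, A=2, C=3, G=4
A+T = 7, G+C = 7
Tm = 2×7 + 4×7 = 42°C

42°C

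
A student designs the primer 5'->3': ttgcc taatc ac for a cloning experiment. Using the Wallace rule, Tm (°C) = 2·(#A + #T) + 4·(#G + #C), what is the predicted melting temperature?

Counting bases: T=4, C=4, A=3, G=1
A+T = 7, G+C = 5
Tm = 2×7 + 4×5 = 34°C

34°C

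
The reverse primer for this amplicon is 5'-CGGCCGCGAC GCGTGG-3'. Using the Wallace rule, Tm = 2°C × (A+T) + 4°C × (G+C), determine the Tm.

60°C

Scanning the sequence gives A=1, C=6, T=1, G=8.
A+T = 2, G+C = 14
Tm = 2(2) + 4(14) = 4 + 56 = 60°C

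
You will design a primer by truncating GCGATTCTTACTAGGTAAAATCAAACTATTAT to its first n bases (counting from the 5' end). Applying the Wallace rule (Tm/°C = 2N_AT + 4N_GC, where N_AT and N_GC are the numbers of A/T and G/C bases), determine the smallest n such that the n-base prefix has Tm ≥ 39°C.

n = 14

First 13 bases: GCGATTCTTACTA → Tm = 36°C (< 39°C)
First 14 bases: GCGATTCTTACTAG → Tm = 40°C (≥ 39°C)
Each additional base adds 2°C (A/T) or 4°C (G/C), so Tm is non-decreasing in n; n = 14 is the first length to reach 39°C.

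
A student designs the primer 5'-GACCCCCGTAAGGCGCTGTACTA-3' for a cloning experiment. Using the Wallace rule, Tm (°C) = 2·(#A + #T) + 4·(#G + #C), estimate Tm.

74°C

Base counts: T=4, G=6, A=5, C=8
AT pairs contribute 9, GC pairs contribute 14.
Tm = 4·14 + 2·9 = 56 + 18 = 74°C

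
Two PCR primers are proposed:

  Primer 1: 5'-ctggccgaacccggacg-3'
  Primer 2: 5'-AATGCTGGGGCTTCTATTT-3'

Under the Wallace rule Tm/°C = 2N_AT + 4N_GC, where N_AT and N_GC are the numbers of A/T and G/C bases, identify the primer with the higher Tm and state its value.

Primer 1: A+T=4, G+C=13 → Tm = 2(4)+4(13) = 60°C
Primer 2: A+T=11, G+C=8 → Tm = 2(11)+4(8) = 54°C
60°C vs 54°C → primer 1 is higher.

Primer 1, 60°C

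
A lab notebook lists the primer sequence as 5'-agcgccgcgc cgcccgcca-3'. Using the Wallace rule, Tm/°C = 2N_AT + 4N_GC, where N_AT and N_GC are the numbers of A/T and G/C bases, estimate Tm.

A=2, T=0, C=11, G=6
AT pairs contribute 2, GC pairs contribute 17.
Tm = 4·17 + 2·2 = 68 + 4 = 72°C

72°C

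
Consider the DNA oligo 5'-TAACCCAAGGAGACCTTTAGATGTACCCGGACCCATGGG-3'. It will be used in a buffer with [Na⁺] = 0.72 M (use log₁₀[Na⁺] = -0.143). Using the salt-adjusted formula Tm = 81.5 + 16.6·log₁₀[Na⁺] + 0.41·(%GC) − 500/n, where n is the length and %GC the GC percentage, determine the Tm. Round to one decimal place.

88.4°C

Length n = 39. T=7, A=11, C=11, G=10
G+C = 21, so %GC = 21/39 × 100 = 53.846%
Salt term: 16.6 × (-0.143) = -2.374
GC term: 0.41 × 53.846 = 22.077; length term: −500/39 = −12.821
Tm = 81.5 + (-2.374) + 22.077 − 12.821 = 88.382 → 88.4°C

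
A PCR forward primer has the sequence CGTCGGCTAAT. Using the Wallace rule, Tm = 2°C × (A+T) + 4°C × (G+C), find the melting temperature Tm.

Counting bases: G=3, C=3, A=2, T=3
A+T = 5, G+C = 6
Tm = 2(5) + 4(6) = 10 + 24 = 34°C

34°C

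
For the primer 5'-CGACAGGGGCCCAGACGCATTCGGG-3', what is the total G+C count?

Counting bases: G=10, T=2, A=5, C=8
G+C = 10 + 8 = 18

18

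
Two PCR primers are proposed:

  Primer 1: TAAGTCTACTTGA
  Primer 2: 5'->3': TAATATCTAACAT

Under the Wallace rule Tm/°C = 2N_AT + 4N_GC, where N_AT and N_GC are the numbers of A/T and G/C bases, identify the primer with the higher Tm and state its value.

Primer 1, 34°C

Primer 1: A+T=9, G+C=4 → Tm = 2(9)+4(4) = 34°C
Primer 2: A+T=11, G+C=2 → Tm = 2(11)+4(2) = 30°C
34°C vs 30°C → primer 1 is higher.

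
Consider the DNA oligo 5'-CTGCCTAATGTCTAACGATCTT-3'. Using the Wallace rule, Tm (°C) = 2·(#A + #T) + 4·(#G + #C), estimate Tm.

G=3, C=6, A=5, T=8
So N_AT = 13 and N_GC = 9.
Tm = 2×13 + 4×9 = 62°C

62°C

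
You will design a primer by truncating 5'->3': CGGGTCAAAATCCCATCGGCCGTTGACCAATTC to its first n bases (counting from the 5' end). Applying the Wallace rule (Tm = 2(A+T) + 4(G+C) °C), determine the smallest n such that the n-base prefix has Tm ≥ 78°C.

n = 25

First 24 bases: CGGGTCAAAATCCCATCGGCCGTT → Tm = 76°C (< 78°C)
First 25 bases: CGGGTCAAAATCCCATCGGCCGTTG → Tm = 80°C (≥ 78°C)
Each additional base adds 2°C (A/T) or 4°C (G/C), so Tm is non-decreasing in n; n = 25 is the first length to reach 78°C.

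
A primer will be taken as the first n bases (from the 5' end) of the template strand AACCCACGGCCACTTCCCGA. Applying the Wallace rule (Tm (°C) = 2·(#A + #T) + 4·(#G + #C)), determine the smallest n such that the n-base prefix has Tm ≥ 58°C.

n = 18

First 17 bases: AACCCACGGCCACTTCC → Tm = 56°C (< 58°C)
First 18 bases: AACCCACGGCCACTTCCC → Tm = 60°C (≥ 58°C)
Each additional base adds 2°C (A/T) or 4°C (G/C), so Tm is non-decreasing in n; n = 18 is the first length to reach 58°C.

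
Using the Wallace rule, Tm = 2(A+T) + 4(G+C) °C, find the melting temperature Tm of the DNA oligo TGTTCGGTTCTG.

36°C

Scanning the sequence gives C=2, T=6, G=4, A=0.
A+T = 6, G+C = 6
Tm = 4·6 + 2·6 = 24 + 12 = 36°C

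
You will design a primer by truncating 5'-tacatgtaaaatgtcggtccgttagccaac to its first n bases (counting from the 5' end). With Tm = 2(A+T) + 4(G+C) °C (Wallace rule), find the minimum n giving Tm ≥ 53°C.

First 19 bases: TACATGTAAAATGTCGGTC → Tm = 52°C (< 53°C)
First 20 bases: TACATGTAAAATGTCGGTCC → Tm = 56°C (≥ 53°C)
Since every base adds ≥2°C, Tm only increases with n, so the threshold is first crossed at n = 20.

n = 20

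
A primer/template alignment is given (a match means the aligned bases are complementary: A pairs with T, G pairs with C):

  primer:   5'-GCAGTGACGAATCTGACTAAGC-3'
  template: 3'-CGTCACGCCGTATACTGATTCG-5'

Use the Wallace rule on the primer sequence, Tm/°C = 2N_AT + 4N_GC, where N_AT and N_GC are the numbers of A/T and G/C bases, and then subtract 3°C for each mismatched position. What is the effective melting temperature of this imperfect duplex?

Primer base counts: A=7, T=4, G=6, C=5 → A+T=11, G+C=11
Perfect-match Tm = 2(11) + 4(11) = 22 + 44 = 66°C
Mismatches (positions where the bases are not complementary): 4 (at positions 7, 8, 10, 13)
Effective Tm = 66 − 4×3 = 66 − 12 = 54°C

54°C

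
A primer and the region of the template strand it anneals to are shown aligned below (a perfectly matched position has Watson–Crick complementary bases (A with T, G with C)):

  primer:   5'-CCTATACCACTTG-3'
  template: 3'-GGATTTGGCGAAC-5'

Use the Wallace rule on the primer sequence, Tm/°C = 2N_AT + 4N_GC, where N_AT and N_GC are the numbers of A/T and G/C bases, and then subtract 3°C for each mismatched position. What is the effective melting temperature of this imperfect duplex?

32°C

Primer base counts: A=3, T=4, G=1, C=5 → A+T=7, G+C=6
Perfect-match Tm = 2(7) + 4(6) = 14 + 24 = 38°C
Mismatches (positions where the bases are not complementary): 2 (at positions 5, 9)
Effective Tm = 38 − 2×3 = 38 − 6 = 32°C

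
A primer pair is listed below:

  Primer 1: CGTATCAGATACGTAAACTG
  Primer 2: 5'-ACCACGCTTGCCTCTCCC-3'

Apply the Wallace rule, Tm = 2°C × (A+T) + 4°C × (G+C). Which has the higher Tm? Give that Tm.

Primer 1: A+T=12, G+C=8 → Tm = 2(12)+4(8) = 56°C
Primer 2: A+T=6, G+C=12 → Tm = 2(6)+4(12) = 60°C
56°C vs 60°C → primer 2 is higher.

Primer 2, 60°C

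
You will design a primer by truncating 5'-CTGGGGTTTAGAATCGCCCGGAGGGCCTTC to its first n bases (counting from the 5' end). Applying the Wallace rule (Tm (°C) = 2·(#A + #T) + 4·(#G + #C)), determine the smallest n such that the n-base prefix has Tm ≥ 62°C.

First 19 bases: CTGGGGTTTAGAATCGCCC → Tm = 60°C (< 62°C)
First 20 bases: CTGGGGTTTAGAATCGCCCG → Tm = 64°C (≥ 62°C)
Since every base adds ≥2°C, Tm only increases with n, so the threshold is first crossed at n = 20.

n = 20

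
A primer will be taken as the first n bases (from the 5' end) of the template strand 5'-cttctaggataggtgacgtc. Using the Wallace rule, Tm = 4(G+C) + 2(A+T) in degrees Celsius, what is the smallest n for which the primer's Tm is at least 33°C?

First 11 bases: CTTCTAGGATA → Tm = 30°C (< 33°C)
First 12 bases: CTTCTAGGATAG → Tm = 34°C (≥ 33°C)
Since every base adds ≥2°C, Tm only increases with n, so the threshold is first crossed at n = 12.

n = 12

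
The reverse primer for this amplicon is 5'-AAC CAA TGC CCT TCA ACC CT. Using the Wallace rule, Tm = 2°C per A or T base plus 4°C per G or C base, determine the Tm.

C=9, T=4, G=1, A=6
So N_AT = 10 and N_GC = 10.
Tm = 2×10 + 4×10 = 60°C

60°C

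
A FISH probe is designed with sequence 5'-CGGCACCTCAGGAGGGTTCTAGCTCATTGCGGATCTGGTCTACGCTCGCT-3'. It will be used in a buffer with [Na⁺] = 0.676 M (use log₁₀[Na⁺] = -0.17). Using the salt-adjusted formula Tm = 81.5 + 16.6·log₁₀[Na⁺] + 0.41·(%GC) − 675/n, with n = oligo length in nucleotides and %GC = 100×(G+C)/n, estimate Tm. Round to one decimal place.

89.8°C

Length n = 50. Counting bases: T=13, C=15, A=7, G=15
G+C = 30, so %GC = 30/50 × 100 = 60%
Salt term: 16.6 × (-0.17) = -2.822
GC term: 0.41 × 60 = 24.6; length term: −675/50 = −13.5
Tm = 81.5 + (-2.822) + 24.6 − 13.5 = 89.778 → 89.8°C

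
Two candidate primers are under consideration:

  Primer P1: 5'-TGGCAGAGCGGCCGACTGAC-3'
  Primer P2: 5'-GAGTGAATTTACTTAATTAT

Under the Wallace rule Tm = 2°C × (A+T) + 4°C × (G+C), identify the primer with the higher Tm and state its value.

Primer P1: A+T=6, G+C=14 → Tm = 2(6)+4(14) = 68°C
Primer P2: A+T=16, G+C=4 → Tm = 2(16)+4(4) = 48°C
68°C vs 48°C → primer P1 is higher.

Primer P1, 68°C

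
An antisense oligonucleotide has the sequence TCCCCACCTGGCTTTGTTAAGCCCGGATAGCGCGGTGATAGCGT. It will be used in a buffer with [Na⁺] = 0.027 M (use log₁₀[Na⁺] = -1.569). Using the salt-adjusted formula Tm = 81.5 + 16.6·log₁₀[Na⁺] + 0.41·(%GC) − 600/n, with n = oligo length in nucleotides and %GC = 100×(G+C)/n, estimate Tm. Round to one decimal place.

66.0°C

Length n = 44. Scanning the sequence gives A=7, G=13, T=11, C=13.
G+C = 26, so %GC = 26/44 × 100 = 59.091%
Salt term: 16.6 × (-1.569) = -26.045
GC term: 0.41 × 59.091 = 24.227; length term: −600/44 = −13.636
Tm = 81.5 + (-26.045) + 24.227 − 13.636 = 66.046 → 66.0°C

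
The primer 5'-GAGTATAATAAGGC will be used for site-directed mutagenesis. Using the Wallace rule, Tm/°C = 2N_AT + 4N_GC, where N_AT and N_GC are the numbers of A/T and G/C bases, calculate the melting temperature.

Base counts: G=4, C=1, T=3, A=6
A+T = 9, G+C = 5
Tm = 2×9 + 4×5 = 38°C

38°C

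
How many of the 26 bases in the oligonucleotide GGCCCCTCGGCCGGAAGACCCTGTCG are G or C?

Scanning the sequence gives C=11, G=9, T=3, A=3.
Total G or C: 9 + 11 = 20

20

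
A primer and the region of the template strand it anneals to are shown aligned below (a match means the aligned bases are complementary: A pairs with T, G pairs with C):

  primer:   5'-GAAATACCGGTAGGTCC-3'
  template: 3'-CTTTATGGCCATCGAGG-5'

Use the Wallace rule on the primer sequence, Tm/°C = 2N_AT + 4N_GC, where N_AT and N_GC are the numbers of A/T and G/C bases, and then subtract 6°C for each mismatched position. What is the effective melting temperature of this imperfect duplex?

Primer base counts: A=5, T=3, G=5, C=4 → A+T=8, G+C=9
Perfect-match Tm = 2(8) + 4(9) = 16 + 36 = 52°C
Mismatches (positions where the bases are not complementary): 1 (at position 14)
Effective Tm = 52 − 1×6 = 52 − 6 = 46°C

46°C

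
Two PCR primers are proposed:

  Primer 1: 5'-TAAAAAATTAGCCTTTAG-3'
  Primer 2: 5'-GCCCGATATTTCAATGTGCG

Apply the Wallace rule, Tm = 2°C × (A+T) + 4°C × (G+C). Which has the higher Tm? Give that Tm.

Primer 1: A+T=14, G+C=4 → Tm = 2(14)+4(4) = 44°C
Primer 2: A+T=10, G+C=10 → Tm = 2(10)+4(10) = 60°C
44°C vs 60°C → primer 2 is higher.

Primer 2, 60°C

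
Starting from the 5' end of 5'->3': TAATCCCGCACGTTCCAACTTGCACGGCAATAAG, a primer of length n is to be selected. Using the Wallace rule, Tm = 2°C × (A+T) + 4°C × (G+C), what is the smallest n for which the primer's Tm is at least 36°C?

n = 12

First 11 bases: TAATCCCGCAC → Tm = 34°C (< 36°C)
First 12 bases: TAATCCCGCACG → Tm = 38°C (≥ 36°C)
Each additional base adds 2°C (A/T) or 4°C (G/C), so Tm is non-decreasing in n; n = 12 is the first length to reach 36°C.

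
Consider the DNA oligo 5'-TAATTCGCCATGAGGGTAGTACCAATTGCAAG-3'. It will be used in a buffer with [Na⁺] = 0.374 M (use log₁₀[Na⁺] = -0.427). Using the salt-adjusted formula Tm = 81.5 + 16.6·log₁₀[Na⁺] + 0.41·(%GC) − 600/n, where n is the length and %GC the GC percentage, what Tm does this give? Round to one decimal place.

73.6°C

Length n = 32. Base counts: C=6, G=8, A=10, T=8
G+C = 14, so %GC = 14/32 × 100 = 43.75%
Salt term: 16.6 × (-0.427) = -7.088
GC term: 0.41 × 43.75 = 17.938; length term: −600/32 = −18.75
Tm = 81.5 + (-7.088) + 17.938 − 18.75 = 73.6 → 73.6°C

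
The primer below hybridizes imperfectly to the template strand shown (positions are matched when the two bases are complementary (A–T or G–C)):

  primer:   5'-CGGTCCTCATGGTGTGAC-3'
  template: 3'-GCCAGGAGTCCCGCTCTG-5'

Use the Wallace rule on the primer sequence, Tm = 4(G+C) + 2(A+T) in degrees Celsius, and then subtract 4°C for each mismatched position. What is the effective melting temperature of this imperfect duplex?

Primer base counts: A=2, T=5, G=6, C=5 → A+T=7, G+C=11
Perfect-match Tm = 2(7) + 4(11) = 14 + 44 = 58°C
Mismatches (positions where the bases are not complementary): 3 (at positions 10, 13, 15)
Effective Tm = 58 − 3×4 = 58 − 12 = 46°C

46°C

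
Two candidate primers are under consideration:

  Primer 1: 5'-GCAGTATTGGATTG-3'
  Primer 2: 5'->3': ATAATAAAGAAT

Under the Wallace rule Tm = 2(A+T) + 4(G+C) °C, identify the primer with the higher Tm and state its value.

Primer 1: A+T=8, G+C=6 → Tm = 2(8)+4(6) = 40°C
Primer 2: A+T=11, G+C=1 → Tm = 2(11)+4(1) = 26°C
40°C vs 26°C → primer 1 is higher.

Primer 1, 40°C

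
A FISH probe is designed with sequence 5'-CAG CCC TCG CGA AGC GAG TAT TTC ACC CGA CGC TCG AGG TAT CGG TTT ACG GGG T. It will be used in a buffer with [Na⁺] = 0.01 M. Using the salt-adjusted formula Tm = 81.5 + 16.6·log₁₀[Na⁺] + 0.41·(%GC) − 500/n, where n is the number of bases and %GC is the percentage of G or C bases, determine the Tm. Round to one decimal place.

63.8°C

Length n = 55. Counting bases: T=12, A=10, G=17, C=16
G+C = 33, so %GC = 33/55 × 100 = 60%
Salt term: 16.6 × (-2) = -33.2
GC term: 0.41 × 60 = 24.6; length term: −500/55 = −9.091
Tm = 81.5 + (-33.2) + 24.6 − 9.091 = 63.809 → 63.8°C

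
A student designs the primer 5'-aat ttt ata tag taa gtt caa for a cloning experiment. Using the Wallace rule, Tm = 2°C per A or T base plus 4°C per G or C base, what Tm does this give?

48°C

Scanning the sequence gives G=2, T=9, A=9, C=1.
A+T = 18, G+C = 3
Tm = 4·3 + 2·18 = 12 + 36 = 48°C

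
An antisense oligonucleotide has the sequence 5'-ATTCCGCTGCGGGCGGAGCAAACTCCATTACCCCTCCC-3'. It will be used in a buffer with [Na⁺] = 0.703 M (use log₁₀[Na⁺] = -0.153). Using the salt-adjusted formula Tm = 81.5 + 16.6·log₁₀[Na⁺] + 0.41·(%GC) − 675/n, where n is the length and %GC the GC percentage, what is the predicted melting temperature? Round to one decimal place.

Length n = 38. G=8, C=16, A=7, T=7
G+C = 24, so %GC = 24/38 × 100 = 63.158%
Salt term: 16.6 × (-0.153) = -2.54
GC term: 0.41 × 63.158 = 25.895; length term: −675/38 = −17.763
Tm = 81.5 + (-2.54) + 25.895 − 17.763 = 87.092 → 87.1°C

87.1°C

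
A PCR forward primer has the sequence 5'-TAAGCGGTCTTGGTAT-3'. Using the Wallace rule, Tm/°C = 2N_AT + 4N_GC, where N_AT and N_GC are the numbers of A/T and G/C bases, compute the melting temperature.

Counting bases: C=2, T=6, A=3, G=5
AT pairs contribute 9, GC pairs contribute 7.
Tm = 2×9 + 4×7 = 46°C

46°C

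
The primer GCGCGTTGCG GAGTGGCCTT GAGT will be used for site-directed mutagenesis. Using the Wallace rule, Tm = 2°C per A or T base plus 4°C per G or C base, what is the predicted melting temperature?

Counting bases: G=11, A=2, T=6, C=5
A+T = 8, G+C = 16
Tm = 2×8 + 4×16 = 80°C

80°C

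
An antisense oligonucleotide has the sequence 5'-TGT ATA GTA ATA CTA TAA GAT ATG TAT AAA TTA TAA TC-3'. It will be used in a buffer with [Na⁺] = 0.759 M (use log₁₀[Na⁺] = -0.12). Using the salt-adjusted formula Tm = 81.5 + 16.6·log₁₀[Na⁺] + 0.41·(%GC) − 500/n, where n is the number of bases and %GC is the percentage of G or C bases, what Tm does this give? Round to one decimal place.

72.8°C

Length n = 38. Counting bases: C=2, A=17, G=4, T=15
G+C = 6, so %GC = 6/38 × 100 = 15.789%
Salt term: 16.6 × (-0.12) = -1.992
GC term: 0.41 × 15.789 = 6.473; length term: −500/38 = −13.158
Tm = 81.5 + (-1.992) + 6.473 − 13.158 = 72.823 → 72.8°C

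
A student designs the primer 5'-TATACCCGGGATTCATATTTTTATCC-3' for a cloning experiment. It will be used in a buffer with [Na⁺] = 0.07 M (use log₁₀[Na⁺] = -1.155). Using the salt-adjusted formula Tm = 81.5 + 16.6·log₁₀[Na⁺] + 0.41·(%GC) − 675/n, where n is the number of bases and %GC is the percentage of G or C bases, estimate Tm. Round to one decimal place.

50.6°C

Length n = 26. Counting bases: T=11, C=6, A=6, G=3
G+C = 9, so %GC = 9/26 × 100 = 34.615%
Salt term: 16.6 × (-1.155) = -19.173
GC term: 0.41 × 34.615 = 14.192; length term: −675/26 = −25.962
Tm = 81.5 + (-19.173) + 14.192 − 25.962 = 50.557 → 50.6°C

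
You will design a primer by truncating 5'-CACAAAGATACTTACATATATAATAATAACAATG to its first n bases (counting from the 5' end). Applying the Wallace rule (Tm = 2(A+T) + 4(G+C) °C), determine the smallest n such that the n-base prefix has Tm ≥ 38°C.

n = 15

First 14 bases: CACAAAGATACTTA → Tm = 36°C (< 38°C)
First 15 bases: CACAAAGATACTTAC → Tm = 40°C (≥ 38°C)
Each additional base adds 2°C (A/T) or 4°C (G/C), so Tm is non-decreasing in n; n = 15 is the first length to reach 38°C.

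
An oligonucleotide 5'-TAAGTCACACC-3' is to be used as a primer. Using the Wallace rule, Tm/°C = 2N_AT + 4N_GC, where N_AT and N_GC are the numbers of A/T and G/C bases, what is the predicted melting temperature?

32°C

Scanning the sequence gives G=1, T=2, A=4, C=4.
AT pairs contribute 6, GC pairs contribute 5.
Tm = 2×6 + 4×5 = 32°C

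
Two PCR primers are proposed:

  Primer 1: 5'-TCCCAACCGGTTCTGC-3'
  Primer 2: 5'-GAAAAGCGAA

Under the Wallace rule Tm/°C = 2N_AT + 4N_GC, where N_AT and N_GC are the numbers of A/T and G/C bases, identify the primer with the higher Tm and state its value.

Primer 1: A+T=6, G+C=10 → Tm = 2(6)+4(10) = 52°C
Primer 2: A+T=6, G+C=4 → Tm = 2(6)+4(4) = 28°C
52°C vs 28°C → primer 1 is higher.

Primer 1, 52°C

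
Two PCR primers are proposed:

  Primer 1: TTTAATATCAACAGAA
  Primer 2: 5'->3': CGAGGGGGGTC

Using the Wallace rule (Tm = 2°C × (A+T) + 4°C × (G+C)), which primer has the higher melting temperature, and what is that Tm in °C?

Primer 1: A+T=13, G+C=3 → Tm = 2(13)+4(3) = 38°C
Primer 2: A+T=2, G+C=9 → Tm = 2(2)+4(9) = 40°C
38°C vs 40°C → primer 2 is higher.

Primer 2, 40°C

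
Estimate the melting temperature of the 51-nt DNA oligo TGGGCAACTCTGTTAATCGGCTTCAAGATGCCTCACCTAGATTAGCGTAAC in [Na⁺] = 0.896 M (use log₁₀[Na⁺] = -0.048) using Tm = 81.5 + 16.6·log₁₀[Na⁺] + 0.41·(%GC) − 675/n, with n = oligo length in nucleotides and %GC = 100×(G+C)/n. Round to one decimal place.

Length n = 51. Base counts: T=14, A=13, G=11, C=13
G+C = 24, so %GC = 24/51 × 100 = 47.059%
Salt term: 16.6 × (-0.048) = -0.797
GC term: 0.41 × 47.059 = 19.294; length term: −675/51 = −13.235
Tm = 81.5 + (-0.797) + 19.294 − 13.235 = 86.762 → 86.8°C

86.8°C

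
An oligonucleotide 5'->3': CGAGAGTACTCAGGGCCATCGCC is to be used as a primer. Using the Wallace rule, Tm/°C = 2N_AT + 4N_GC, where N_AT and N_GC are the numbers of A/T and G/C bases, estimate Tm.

76°C

Scanning the sequence gives C=8, T=3, A=5, G=7.
A+T = 8, G+C = 15
Tm = 2(8) + 4(15) = 16 + 60 = 76°C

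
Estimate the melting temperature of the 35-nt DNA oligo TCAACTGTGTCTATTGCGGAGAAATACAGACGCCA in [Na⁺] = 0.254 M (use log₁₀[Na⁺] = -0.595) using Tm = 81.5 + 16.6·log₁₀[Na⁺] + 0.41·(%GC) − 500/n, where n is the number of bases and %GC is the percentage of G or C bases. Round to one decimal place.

Length n = 35. Counting bases: G=8, T=8, A=11, C=8
G+C = 16, so %GC = 16/35 × 100 = 45.714%
Salt term: 16.6 × (-0.595) = -9.877
GC term: 0.41 × 45.714 = 18.743; length term: −500/35 = −14.286
Tm = 81.5 + (-9.877) + 18.743 − 14.286 = 76.08 → 76.1°C

76.1°C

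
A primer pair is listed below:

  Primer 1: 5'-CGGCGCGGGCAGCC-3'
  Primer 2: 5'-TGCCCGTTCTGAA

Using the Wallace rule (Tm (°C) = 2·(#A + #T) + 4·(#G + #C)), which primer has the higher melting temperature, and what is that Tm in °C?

Primer 1: A+T=1, G+C=13 → Tm = 2(1)+4(13) = 54°C
Primer 2: A+T=6, G+C=7 → Tm = 2(6)+4(7) = 40°C
54°C vs 40°C → primer 1 is higher.

Primer 1, 54°C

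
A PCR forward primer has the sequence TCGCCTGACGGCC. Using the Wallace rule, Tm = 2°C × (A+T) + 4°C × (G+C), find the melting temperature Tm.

G=4, T=2, C=6, A=1
So N_AT = 3 and N_GC = 10.
Tm = 4·10 + 2·3 = 40 + 6 = 46°C

46°C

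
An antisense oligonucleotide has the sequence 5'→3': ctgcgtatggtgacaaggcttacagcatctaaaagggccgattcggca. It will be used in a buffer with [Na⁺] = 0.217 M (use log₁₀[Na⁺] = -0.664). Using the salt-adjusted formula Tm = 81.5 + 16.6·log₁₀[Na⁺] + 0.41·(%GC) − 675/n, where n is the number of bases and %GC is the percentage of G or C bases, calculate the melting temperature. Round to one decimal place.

Length n = 48. Scanning the sequence gives T=10, C=11, G=14, A=13.
G+C = 25, so %GC = 25/48 × 100 = 52.083%
Salt term: 16.6 × (-0.664) = -11.022
GC term: 0.41 × 52.083 = 21.354; length term: −675/48 = −14.062
Tm = 81.5 + (-11.022) + 21.354 − 14.062 = 77.77 → 77.8°C

77.8°C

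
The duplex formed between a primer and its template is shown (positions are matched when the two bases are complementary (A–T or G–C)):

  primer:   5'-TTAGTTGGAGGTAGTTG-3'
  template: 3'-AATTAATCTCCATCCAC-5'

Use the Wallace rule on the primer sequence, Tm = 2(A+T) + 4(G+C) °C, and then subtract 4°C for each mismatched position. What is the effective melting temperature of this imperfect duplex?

36°C

Primer base counts: A=3, T=7, G=7, C=0 → A+T=10, G+C=7
Perfect-match Tm = 2(10) + 4(7) = 20 + 28 = 48°C
Mismatches (positions where the bases are not complementary): 3 (at positions 4, 7, 15)
Effective Tm = 48 − 3×4 = 48 − 12 = 36°C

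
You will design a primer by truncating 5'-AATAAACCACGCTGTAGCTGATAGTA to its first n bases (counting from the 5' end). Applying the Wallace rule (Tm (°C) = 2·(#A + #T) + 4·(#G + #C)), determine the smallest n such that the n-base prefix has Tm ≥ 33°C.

n = 12

First 11 bases: AATAAACCACG → Tm = 30°C (< 33°C)
First 12 bases: AATAAACCACGC → Tm = 34°C (≥ 33°C)
Each additional base adds 2°C (A/T) or 4°C (G/C), so Tm is non-decreasing in n; n = 12 is the first length to reach 33°C.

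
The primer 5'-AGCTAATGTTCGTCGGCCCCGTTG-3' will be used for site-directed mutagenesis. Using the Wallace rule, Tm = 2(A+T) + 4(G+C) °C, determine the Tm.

Counting bases: C=7, A=3, T=7, G=7
AT pairs contribute 10, GC pairs contribute 14.
Tm = 4·14 + 2·10 = 56 + 20 = 76°C

76°C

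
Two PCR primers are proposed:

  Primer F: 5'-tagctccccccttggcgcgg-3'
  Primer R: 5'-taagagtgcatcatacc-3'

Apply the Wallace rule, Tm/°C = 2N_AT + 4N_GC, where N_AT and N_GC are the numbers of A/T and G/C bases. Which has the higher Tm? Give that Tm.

Primer F, 70°C

Primer F: A+T=5, G+C=15 → Tm = 2(5)+4(15) = 70°C
Primer R: A+T=10, G+C=7 → Tm = 2(10)+4(7) = 48°C
70°C vs 48°C → primer F is higher.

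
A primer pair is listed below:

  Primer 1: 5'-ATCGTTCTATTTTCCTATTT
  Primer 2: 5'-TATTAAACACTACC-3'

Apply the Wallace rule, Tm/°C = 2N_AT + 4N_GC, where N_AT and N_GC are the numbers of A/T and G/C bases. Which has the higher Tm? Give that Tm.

Primer 1: A+T=15, G+C=5 → Tm = 2(15)+4(5) = 50°C
Primer 2: A+T=10, G+C=4 → Tm = 2(10)+4(4) = 36°C
50°C vs 36°C → primer 1 is higher.

Primer 1, 50°C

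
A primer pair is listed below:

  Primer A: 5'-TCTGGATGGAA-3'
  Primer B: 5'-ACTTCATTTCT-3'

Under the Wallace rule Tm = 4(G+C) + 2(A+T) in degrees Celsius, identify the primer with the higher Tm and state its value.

Primer A: A+T=6, G+C=5 → Tm = 2(6)+4(5) = 32°C
Primer B: A+T=8, G+C=3 → Tm = 2(8)+4(3) = 28°C
32°C vs 28°C → primer A is higher.

Primer A, 32°C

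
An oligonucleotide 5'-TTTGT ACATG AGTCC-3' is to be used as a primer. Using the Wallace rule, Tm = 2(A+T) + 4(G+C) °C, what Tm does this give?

G=3, T=6, A=3, C=3
AT pairs contribute 9, GC pairs contribute 6.
Tm = 2(9) + 4(6) = 18 + 24 = 42°C

42°C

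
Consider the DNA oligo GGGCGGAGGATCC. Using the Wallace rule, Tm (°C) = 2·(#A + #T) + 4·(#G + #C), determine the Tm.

Counting bases: G=7, C=3, T=1, A=2
A+T = 3, G+C = 10
Tm = 4·10 + 2·3 = 40 + 6 = 46°C

46°C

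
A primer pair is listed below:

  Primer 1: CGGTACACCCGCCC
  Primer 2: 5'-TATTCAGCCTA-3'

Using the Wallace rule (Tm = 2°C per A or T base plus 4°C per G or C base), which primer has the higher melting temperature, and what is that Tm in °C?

Primer 1: A+T=3, G+C=11 → Tm = 2(3)+4(11) = 50°C
Primer 2: A+T=7, G+C=4 → Tm = 2(7)+4(4) = 30°C
50°C vs 30°C → primer 1 is higher.

Primer 1, 50°C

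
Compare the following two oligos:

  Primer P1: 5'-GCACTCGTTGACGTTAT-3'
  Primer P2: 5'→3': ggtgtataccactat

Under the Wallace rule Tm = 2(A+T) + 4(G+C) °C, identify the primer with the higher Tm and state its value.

Primer P1, 50°C

Primer P1: A+T=9, G+C=8 → Tm = 2(9)+4(8) = 50°C
Primer P2: A+T=9, G+C=6 → Tm = 2(9)+4(6) = 42°C
50°C vs 42°C → primer P1 is higher.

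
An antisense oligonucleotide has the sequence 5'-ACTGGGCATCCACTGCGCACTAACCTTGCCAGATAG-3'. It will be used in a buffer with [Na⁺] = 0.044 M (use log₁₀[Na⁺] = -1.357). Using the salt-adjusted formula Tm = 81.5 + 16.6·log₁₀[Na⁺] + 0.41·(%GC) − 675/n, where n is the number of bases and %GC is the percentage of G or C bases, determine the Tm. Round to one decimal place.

63.0°C

Length n = 36. Counting bases: A=9, G=8, C=12, T=7
G+C = 20, so %GC = 20/36 × 100 = 55.556%
Salt term: 16.6 × (-1.357) = -22.526
GC term: 0.41 × 55.556 = 22.778; length term: −675/36 = −18.75
Tm = 81.5 + (-22.526) + 22.778 − 18.75 = 63.002 → 63.0°C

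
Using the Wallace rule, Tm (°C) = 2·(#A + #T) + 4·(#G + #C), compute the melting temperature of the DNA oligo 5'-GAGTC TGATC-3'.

Scanning the sequence gives C=2, T=3, A=2, G=3.
So N_AT = 5 and N_GC = 5.
Tm = 2(5) + 4(5) = 10 + 20 = 30°C

30°C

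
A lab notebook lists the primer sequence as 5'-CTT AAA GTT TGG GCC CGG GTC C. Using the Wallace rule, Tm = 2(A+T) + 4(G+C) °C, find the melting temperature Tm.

Counting bases: T=6, G=7, C=6, A=3
So N_AT = 9 and N_GC = 13.
Tm = 4·13 + 2·9 = 52 + 18 = 70°C

70°C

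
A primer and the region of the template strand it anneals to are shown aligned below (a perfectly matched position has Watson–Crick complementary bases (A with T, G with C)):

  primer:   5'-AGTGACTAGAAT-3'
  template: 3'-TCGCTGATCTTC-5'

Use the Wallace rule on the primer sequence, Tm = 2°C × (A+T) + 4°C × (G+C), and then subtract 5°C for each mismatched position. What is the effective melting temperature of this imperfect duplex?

Primer base counts: A=5, T=3, G=3, C=1 → A+T=8, G+C=4
Perfect-match Tm = 2(8) + 4(4) = 16 + 16 = 32°C
Mismatches (positions where the bases are not complementary): 2 (at positions 3, 12)
Effective Tm = 32 − 2×5 = 32 − 10 = 22°C

22°C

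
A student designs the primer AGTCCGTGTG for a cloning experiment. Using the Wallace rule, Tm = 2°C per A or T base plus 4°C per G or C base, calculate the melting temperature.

32°C

Base counts: C=2, A=1, G=4, T=3
A+T = 4, G+C = 6
Tm = 2×4 + 4×6 = 32°C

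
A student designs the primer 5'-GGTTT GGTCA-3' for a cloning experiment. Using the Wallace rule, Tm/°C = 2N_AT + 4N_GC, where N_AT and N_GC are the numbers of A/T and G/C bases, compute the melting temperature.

Base counts: G=4, C=1, T=4, A=1
AT pairs contribute 5, GC pairs contribute 5.
Tm = 2×5 + 4×5 = 30°C

30°C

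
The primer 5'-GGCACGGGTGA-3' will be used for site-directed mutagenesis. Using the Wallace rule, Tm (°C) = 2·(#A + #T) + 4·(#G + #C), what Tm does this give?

Counting bases: A=2, T=1, C=2, G=6
A+T = 3, G+C = 8
Tm = 2(3) + 4(8) = 6 + 32 = 38°C

38°C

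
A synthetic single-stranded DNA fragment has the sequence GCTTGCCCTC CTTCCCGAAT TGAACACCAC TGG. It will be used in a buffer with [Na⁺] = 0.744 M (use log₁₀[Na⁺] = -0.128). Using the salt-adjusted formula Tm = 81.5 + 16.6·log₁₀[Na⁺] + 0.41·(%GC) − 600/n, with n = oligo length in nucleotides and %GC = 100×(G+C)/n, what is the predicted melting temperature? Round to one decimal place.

84.8°C

Length n = 33. Scanning the sequence gives C=13, G=6, A=6, T=8.
G+C = 19, so %GC = 19/33 × 100 = 57.576%
Salt term: 16.6 × (-0.128) = -2.125
GC term: 0.41 × 57.576 = 23.606; length term: −600/33 = −18.182
Tm = 81.5 + (-2.125) + 23.606 − 18.182 = 84.799 → 84.8°C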